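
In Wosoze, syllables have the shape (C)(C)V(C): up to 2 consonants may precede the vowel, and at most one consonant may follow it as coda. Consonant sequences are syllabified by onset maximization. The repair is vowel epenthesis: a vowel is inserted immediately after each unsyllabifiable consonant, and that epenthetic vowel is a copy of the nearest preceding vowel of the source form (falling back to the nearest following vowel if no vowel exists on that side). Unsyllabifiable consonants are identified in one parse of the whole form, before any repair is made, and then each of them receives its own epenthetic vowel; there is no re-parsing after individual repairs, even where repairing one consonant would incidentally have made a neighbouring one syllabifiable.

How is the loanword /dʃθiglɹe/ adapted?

Syllabifying with onset maximization leaves /d/ stranded (at most one coda consonant is licensed; onsets may contain at most 2 consonants).
Each unlicensed consonant becomes the onset of a new syllable: /d/ → /di/.

diʃθiglɹe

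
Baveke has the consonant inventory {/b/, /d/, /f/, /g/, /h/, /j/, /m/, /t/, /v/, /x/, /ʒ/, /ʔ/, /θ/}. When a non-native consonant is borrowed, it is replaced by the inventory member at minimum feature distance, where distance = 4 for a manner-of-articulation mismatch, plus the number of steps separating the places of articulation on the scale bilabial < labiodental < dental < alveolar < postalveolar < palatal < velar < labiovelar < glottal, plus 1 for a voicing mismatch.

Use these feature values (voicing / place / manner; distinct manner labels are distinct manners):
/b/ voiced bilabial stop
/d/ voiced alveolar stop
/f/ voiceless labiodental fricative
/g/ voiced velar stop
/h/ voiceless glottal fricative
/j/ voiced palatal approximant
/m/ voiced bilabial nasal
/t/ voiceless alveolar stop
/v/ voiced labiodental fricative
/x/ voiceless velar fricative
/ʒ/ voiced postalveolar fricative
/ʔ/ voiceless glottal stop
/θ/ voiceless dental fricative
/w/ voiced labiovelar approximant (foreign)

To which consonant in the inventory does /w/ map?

j

/j/ is closest: same manner (approximant), place distance 2 (labiovelar→palatal), same voicing; total 2. Next closest is /g/ at distance 5.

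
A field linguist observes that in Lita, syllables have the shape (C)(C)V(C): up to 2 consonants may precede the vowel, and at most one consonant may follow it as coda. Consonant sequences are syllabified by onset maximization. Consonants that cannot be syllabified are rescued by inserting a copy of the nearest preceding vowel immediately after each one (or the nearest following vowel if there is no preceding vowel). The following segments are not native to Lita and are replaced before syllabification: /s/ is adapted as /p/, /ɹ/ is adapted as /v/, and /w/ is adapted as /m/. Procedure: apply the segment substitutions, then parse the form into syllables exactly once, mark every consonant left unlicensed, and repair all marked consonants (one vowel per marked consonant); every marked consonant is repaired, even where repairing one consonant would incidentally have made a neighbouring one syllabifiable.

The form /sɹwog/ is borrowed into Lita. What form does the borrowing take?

Substitution: /s/ → /p/, /ɹ/ → /v/, /w/ → /m/, giving /pvmog/.
Syllabifying with onset maximization leaves /p/ stranded (at most one coda consonant is licensed; onsets may contain at most 2 consonants).
Epenthesis after each stranded consonant: /p/ → /po/.

povmog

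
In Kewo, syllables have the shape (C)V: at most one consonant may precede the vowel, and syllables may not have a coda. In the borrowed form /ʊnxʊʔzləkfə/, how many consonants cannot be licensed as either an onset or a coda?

The consonants /n/, /ʔ/, /z/, /k/ cannot be parsed into a legal (C)V syllable (no codas are permitted; onsets are limited to one consonant).

4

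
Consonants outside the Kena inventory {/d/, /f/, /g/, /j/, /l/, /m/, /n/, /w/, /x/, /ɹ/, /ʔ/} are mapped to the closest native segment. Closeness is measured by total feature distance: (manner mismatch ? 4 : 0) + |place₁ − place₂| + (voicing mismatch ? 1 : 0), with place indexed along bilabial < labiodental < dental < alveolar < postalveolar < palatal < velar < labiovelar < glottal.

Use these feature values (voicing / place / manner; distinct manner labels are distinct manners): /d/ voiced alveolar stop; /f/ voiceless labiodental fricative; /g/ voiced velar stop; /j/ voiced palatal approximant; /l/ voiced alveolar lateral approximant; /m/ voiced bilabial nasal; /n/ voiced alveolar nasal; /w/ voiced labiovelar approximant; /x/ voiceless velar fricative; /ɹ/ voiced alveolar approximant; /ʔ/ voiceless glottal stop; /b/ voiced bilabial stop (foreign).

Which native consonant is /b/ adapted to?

d

/d/ is closest: same manner (stop), place distance 3 (bilabial→alveolar), same voicing; total 3. Next closest is /m/ at distance 4.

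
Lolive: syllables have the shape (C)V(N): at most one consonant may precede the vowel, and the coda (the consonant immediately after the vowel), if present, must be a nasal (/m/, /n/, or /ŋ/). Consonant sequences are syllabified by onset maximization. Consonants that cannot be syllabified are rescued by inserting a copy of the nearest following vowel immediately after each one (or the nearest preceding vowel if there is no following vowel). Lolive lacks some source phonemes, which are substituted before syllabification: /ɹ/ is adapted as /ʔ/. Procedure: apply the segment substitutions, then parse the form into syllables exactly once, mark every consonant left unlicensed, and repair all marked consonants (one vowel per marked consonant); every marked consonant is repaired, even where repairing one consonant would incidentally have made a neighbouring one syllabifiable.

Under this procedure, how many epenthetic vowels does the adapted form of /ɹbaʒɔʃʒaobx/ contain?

After substitution the input is /ʔbaʒɔʃʒaobx/.
The unsyllabifiable consonants are /ʔ/, /ʃ/, /b/, /x/; each receives one epenthetic vowel.

4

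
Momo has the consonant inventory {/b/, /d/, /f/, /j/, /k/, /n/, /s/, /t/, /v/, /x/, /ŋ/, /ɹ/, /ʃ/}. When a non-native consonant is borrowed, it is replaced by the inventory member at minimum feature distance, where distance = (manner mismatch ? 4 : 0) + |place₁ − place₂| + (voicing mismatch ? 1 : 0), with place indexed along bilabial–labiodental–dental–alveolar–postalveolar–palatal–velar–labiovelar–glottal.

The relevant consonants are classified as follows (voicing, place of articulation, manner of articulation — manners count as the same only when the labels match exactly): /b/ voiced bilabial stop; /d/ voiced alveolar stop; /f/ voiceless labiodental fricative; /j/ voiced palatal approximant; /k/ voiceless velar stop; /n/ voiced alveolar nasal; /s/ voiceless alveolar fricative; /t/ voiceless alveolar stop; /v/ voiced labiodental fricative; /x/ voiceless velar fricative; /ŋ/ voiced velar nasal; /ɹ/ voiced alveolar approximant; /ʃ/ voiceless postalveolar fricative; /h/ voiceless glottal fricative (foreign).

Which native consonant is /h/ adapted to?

/x/ is closest: same manner (fricative), place distance 2 (glottal→velar), same voicing; total 2. Next closest is /ʃ/ at distance 4.

x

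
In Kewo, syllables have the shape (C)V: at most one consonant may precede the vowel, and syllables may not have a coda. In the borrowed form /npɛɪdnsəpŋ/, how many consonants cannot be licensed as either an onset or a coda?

Under (C)V, the unsyllabifiable consonants are /n/, /d/, /n/, /p/, /ŋ/ (no codas are permitted; onsets are limited to one consonant).

5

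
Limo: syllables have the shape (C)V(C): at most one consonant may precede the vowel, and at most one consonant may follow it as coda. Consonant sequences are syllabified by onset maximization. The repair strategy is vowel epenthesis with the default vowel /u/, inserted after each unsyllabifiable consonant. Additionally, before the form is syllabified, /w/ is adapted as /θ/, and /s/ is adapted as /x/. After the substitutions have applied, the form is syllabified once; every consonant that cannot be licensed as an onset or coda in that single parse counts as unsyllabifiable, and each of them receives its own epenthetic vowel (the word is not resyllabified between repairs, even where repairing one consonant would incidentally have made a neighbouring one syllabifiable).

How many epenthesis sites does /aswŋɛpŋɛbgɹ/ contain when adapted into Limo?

3

After substitution the input is /axθŋɛpŋɛbgɹ/.
The unsyllabifiable consonants are /θ/, /g/, /ɹ/; each receives one epenthetic vowel.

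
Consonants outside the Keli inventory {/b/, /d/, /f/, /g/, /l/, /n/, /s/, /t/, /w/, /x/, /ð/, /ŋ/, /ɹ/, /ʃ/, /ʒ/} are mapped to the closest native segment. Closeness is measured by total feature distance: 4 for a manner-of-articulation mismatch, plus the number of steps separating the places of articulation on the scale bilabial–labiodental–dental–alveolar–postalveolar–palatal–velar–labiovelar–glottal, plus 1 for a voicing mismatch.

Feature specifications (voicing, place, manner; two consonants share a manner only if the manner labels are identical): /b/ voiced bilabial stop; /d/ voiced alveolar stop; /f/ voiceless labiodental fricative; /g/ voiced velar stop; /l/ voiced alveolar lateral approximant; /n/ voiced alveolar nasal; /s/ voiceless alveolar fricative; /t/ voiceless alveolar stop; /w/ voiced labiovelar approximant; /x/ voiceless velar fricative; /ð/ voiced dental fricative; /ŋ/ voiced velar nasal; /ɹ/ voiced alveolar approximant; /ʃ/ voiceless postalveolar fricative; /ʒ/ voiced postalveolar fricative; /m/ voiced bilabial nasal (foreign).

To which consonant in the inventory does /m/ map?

n

/n/ is closest: same manner (nasal), place distance 3 (bilabial→alveolar), same voicing; total 3. Next closest is /b/ at distance 4.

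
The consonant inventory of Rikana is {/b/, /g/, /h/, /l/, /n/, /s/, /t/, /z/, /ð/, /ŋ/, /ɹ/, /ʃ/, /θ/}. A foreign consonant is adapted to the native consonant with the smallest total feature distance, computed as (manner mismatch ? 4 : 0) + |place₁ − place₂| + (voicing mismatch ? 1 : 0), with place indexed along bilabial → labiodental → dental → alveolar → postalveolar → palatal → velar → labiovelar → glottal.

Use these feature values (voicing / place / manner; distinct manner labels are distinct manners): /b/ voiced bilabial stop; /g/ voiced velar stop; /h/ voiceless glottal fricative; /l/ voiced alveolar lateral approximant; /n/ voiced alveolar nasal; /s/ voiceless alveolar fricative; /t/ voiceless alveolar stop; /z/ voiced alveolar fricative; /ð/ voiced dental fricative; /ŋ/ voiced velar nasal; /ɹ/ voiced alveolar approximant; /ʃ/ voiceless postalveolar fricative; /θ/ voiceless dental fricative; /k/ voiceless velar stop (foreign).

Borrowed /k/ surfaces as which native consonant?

/g/ is closest: same manner (stop), place distance 0 (velar→velar), voicing differs (+1); total 1. Next closest is /t/ at distance 3.

g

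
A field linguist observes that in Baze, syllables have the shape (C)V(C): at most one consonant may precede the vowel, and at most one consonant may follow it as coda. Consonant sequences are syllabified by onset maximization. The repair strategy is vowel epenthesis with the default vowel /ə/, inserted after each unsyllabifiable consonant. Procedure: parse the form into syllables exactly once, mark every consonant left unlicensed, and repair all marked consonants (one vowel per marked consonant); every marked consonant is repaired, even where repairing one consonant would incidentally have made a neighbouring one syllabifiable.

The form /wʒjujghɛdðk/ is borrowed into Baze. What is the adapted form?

Syllabifying with onset maximization leaves /w/, /ʒ/, /g/, /ð/, /k/ stranded (at most one coda consonant is licensed; onsets are limited to one consonant).
Each unlicensed consonant becomes the onset of a new syllable: /w/ → /wə/, /ʒ/ → /ʒə/, /g/ → /gə/, /ð/ → /ðə/, /k/ → /kə/.

wəʒəjujgəhɛdðəkə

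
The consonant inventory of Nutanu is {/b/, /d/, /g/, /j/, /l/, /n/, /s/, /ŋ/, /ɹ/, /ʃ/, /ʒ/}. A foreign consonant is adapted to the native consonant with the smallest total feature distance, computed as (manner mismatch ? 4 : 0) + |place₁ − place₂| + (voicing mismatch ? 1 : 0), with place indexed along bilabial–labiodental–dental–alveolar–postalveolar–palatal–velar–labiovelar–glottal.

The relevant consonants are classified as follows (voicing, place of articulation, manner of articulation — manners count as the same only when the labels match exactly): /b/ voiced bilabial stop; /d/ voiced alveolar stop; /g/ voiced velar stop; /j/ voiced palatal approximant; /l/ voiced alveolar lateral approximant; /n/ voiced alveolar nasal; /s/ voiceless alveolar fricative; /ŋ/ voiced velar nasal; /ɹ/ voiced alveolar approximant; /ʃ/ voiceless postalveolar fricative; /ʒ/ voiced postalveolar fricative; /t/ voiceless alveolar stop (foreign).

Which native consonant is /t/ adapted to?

/d/ is closest: same manner (stop), place distance 0 (alveolar→alveolar), voicing differs (+1); total 1. Next closest is /b/ at distance 4.

d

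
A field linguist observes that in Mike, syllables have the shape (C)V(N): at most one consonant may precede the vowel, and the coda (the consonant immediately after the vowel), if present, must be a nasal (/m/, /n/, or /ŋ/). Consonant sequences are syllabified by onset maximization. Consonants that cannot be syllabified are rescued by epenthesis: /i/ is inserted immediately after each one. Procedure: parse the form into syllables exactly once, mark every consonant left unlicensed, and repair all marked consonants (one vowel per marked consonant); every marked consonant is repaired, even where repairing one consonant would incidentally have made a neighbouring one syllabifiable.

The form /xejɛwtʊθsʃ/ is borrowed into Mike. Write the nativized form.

The consonants /w/, /θ/, /s/, /ʃ/ cannot be parsed into a legal (C)V(N) syllable (only a nasal (/m/, /n/, or /ŋ/) is licensed in coda position; onsets are limited to one consonant).
Inserting the epenthetic vowel yields /w/ → /wi/, /θ/ → /θi/, /s/ → /si/, /ʃ/ → /ʃi/.

xejɛwitʊθisiʃi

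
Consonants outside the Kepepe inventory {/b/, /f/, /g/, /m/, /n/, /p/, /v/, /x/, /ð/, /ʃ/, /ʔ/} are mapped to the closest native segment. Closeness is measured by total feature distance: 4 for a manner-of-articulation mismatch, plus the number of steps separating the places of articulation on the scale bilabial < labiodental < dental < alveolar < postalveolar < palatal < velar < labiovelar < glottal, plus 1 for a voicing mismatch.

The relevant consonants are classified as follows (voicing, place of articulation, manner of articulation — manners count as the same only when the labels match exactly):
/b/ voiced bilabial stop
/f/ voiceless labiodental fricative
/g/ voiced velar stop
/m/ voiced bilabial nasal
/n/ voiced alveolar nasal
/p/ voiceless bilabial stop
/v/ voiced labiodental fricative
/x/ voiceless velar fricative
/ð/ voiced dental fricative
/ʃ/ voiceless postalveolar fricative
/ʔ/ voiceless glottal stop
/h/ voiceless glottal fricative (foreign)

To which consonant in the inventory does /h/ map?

/x/ is closest: same manner (fricative), place distance 2 (glottal→velar), same voicing; total 2. Next closest is /ʃ/ at distance 4.

x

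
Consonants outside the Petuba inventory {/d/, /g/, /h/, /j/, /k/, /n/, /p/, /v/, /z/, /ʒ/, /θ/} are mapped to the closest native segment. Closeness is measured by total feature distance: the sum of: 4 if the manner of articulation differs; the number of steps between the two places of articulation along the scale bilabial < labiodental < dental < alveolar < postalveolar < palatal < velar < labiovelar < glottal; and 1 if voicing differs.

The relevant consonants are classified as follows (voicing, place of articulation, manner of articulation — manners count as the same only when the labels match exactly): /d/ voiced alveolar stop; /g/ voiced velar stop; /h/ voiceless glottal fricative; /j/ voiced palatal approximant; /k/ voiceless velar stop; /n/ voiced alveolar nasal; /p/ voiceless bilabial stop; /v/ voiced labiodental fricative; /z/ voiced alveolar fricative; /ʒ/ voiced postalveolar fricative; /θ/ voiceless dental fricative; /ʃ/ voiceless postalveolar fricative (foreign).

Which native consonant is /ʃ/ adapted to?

ʒ

/ʒ/ is closest: same manner (fricative), place distance 0 (postalveolar→postalveolar), voicing differs (+1); total 1. Next closest is /z/ at distance 2.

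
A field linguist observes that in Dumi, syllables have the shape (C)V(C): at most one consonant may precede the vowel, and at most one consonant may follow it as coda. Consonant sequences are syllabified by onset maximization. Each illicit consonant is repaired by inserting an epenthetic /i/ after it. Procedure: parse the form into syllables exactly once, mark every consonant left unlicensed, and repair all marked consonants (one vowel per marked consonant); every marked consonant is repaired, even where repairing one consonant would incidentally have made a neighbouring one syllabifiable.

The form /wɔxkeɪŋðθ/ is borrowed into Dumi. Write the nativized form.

wɔxkeɪŋðiθi

The consonants /ð/, /θ/ cannot be parsed into a legal (C)V(C) syllable (at most one coda consonant is licensed; onsets are limited to one consonant).
Each unlicensed consonant becomes the onset of a new syllable: /ð/ → /ði/, /θ/ → /θi/.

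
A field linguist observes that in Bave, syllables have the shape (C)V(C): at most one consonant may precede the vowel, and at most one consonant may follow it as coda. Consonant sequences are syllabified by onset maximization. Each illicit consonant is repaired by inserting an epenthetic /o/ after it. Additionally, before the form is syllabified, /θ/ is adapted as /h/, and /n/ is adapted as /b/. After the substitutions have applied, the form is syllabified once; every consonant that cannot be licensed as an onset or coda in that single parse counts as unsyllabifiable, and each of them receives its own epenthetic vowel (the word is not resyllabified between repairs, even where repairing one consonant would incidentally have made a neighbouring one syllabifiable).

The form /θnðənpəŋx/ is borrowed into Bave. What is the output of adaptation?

Substitution: /θ/ → /h/, /n/ → /b/, giving /hbðəbpəŋx/.
The consonants /h/, /b/, /x/ cannot be parsed into a legal (C)V(C) syllable (at most one coda consonant is licensed; onsets are limited to one consonant).
Each unlicensed consonant becomes the onset of a new syllable: /h/ → /ho/, /b/ → /bo/, /x/ → /xo/.

hoboðəbpəŋxo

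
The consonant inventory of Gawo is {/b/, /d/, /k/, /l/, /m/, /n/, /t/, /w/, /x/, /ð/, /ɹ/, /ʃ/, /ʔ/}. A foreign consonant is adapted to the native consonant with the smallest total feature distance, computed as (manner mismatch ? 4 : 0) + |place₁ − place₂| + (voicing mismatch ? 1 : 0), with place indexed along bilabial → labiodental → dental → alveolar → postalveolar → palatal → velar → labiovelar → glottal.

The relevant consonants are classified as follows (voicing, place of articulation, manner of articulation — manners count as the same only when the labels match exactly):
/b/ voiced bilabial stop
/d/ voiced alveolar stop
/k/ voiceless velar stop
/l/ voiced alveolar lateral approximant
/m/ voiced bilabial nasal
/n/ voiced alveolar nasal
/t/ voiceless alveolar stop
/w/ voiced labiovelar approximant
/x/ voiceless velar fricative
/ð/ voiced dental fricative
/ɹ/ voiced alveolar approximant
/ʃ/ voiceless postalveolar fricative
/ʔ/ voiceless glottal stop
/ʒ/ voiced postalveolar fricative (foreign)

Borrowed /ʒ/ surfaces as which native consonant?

ʃ

/ʃ/ is closest: same manner (fricative), place distance 0 (postalveolar→postalveolar), voicing differs (+1); total 1. Next closest is /ð/ at distance 2.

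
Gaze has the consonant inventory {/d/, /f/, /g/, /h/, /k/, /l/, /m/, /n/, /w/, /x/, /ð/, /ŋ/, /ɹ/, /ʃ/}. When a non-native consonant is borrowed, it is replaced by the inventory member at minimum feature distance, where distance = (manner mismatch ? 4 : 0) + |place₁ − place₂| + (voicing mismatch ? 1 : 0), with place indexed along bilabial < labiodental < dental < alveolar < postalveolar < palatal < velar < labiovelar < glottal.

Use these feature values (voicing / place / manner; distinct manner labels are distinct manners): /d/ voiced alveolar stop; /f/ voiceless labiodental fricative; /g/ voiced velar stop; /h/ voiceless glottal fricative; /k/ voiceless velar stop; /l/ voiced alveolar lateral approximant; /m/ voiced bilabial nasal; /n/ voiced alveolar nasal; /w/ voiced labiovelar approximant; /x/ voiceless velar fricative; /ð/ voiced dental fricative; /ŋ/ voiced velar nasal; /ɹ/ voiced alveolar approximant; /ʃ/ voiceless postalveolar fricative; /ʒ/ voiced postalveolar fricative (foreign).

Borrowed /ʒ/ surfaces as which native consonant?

ʃ

/ʃ/ is closest: same manner (fricative), place distance 0 (postalveolar→postalveolar), voicing differs (+1); total 1. Next closest is /ð/ at distance 2.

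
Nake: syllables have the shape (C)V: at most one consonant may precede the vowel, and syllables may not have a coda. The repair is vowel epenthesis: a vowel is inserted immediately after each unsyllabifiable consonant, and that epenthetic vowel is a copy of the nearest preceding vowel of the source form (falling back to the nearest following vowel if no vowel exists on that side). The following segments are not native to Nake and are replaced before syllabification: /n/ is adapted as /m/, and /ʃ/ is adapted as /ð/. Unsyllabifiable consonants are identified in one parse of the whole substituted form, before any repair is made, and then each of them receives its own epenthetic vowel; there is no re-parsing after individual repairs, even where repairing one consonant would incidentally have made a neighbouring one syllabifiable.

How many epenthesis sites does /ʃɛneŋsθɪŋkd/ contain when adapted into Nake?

After substitution the input is /ðɛmeŋsθɪŋkd/.
The unsyllabifiable consonants are /ŋ/, /s/, /ŋ/, /k/, /d/; each receives one epenthetic vowel.

5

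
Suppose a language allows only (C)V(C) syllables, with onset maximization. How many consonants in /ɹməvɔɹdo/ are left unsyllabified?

1

Syllabifying with onset maximization leaves /ɹ/ stranded (at most one coda consonant is licensed; onsets are limited to one consonant).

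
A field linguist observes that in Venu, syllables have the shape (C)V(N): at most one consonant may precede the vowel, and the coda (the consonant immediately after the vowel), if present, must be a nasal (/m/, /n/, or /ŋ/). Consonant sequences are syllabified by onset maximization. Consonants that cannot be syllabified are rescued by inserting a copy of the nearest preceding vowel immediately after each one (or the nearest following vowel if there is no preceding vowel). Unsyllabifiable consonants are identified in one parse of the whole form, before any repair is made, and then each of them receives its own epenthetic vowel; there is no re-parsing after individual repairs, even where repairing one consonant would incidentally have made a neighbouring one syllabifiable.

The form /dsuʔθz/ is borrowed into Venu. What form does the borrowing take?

dusuʔuθuzu

Under (C)V(N), the unsyllabifiable consonants are /d/, /ʔ/, /θ/, /z/ (only a nasal (/m/, /n/, or /ŋ/) is licensed in coda position; onsets are limited to one consonant).
Inserting the epenthetic vowel yields /d/ → /du/, /ʔ/ → /ʔu/, /θ/ → /θu/, /z/ → /zu/.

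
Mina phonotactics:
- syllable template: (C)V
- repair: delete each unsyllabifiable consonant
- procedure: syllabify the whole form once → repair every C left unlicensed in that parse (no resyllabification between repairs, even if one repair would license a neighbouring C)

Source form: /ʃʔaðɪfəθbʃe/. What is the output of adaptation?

ʔaðɪfəʃe

The consonants /ʃ/, /θ/, /b/ cannot be parsed into a legal (C)V syllable (no codas are permitted; onsets are limited to one consonant).
Deleting the stranded consonants removes /ʃ/, /θ/, /b/.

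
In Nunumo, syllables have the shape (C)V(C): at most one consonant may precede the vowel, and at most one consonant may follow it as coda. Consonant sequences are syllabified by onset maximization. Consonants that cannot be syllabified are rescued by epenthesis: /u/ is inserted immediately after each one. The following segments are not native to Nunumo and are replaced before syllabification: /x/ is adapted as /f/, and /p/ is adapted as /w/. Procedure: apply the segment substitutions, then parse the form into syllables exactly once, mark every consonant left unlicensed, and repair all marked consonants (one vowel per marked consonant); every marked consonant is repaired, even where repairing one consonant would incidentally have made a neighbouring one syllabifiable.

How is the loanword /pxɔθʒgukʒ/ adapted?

wufɔθʒugukʒu

Substitution: /p/ → /w/, /x/ → /f/, giving /wfɔθʒgukʒ/.
Under (C)V(C), the unsyllabifiable consonants are /w/, /ʒ/, /ʒ/ (at most one coda consonant is licensed; onsets are limited to one consonant).
Inserting the epenthetic vowel yields /w/ → /wu/, /ʒ/ → /ʒu/, /ʒ/ → /ʒu/.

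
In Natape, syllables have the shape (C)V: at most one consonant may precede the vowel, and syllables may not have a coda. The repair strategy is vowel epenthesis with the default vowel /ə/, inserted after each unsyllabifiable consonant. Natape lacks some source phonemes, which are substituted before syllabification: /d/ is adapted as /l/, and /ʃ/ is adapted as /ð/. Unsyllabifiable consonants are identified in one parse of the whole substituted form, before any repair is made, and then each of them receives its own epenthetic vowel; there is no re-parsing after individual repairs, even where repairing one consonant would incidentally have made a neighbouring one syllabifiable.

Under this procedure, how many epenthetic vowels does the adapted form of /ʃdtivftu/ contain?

4

After substitution the input is /ðltivftu/.
The unsyllabifiable consonants are /ð/, /l/, /v/, /f/; each receives one epenthetic vowel.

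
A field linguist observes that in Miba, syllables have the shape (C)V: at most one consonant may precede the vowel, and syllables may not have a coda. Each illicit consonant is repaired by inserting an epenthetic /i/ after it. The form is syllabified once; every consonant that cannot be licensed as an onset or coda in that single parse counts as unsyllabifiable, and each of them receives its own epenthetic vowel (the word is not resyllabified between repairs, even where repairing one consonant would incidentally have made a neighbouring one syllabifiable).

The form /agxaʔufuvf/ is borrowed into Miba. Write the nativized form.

agixaʔufuvifi

Syllabifying with onset maximization leaves /g/, /v/, /f/ stranded (no codas are permitted; onsets are limited to one consonant).
Each unlicensed consonant becomes the onset of a new syllable: /g/ → /gi/, /v/ → /vi/, /f/ → /fi/.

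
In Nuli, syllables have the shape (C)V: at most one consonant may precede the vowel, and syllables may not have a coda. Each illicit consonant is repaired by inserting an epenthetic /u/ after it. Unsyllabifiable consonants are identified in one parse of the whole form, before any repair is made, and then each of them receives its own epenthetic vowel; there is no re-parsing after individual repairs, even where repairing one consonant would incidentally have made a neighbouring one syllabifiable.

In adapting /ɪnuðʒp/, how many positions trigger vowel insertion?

The unsyllabifiable consonants are /ð/, /ʒ/, /p/; each receives one epenthetic vowel.

3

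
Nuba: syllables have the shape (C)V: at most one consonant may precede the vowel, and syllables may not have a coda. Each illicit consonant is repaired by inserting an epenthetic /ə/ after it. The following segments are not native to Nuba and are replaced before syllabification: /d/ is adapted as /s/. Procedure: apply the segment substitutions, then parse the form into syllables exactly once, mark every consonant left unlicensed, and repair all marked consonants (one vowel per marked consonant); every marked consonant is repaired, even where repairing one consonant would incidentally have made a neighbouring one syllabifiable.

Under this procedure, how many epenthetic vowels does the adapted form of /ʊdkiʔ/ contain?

After substitution the input is /ʊskiʔ/.
The unsyllabifiable consonants are /s/, /ʔ/; each receives one epenthetic vowel.

2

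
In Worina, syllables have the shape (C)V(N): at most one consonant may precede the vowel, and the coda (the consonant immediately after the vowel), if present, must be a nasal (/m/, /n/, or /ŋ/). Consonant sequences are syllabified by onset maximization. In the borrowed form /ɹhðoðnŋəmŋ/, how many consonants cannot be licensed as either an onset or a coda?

Under (C)V(N), the unsyllabifiable consonants are /ɹ/, /h/, /ð/, /n/, /ŋ/ (only a nasal (/m/, /n/, or /ŋ/) is licensed in coda position; onsets are limited to one consonant).

5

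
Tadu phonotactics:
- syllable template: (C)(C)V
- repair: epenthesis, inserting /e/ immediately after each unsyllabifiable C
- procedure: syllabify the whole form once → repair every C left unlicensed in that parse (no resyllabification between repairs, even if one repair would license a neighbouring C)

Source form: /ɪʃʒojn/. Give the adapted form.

The consonants /j/, /n/ cannot be parsed into a legal (C)(C)V syllable (no codas are permitted; onsets may contain at most 2 consonants).
Each unlicensed consonant becomes the onset of a new syllable: /j/ → /je/, /n/ → /ne/.

ɪʃʒojene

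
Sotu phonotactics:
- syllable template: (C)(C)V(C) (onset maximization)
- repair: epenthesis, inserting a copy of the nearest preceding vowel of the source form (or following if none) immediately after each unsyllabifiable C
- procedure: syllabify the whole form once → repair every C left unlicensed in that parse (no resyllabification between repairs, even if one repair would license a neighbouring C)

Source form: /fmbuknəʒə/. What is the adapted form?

fumbuknəʒə

Syllabifying with onset maximization leaves /f/ stranded (at most one coda consonant is licensed; onsets may contain at most 2 consonants).
Epenthesis after each stranded consonant: /f/ → /fu/.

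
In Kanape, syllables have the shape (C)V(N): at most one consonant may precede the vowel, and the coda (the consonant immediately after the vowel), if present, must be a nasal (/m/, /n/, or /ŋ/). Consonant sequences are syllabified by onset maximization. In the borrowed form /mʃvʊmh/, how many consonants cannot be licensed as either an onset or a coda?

3

Syllabifying with onset maximization leaves /m/, /ʃ/, /h/ stranded (only a nasal (/m/, /n/, or /ŋ/) is licensed in coda position; onsets are limited to one consonant).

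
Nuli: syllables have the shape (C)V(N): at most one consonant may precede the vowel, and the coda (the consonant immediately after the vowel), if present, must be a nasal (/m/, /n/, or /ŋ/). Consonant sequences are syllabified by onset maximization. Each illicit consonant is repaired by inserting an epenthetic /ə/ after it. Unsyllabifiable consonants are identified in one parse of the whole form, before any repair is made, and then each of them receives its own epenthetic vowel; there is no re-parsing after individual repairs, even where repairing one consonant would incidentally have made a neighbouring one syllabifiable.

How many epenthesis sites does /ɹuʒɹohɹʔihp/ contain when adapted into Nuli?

5

The unsyllabifiable consonants are /ʒ/, /h/, /ɹ/, /h/, /p/; each receives one epenthetic vowel.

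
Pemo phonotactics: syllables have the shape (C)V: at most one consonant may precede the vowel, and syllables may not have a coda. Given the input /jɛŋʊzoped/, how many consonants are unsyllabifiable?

The consonants /d/ cannot be parsed into a legal (C)V syllable (no codas are permitted; onsets are limited to one consonant).

1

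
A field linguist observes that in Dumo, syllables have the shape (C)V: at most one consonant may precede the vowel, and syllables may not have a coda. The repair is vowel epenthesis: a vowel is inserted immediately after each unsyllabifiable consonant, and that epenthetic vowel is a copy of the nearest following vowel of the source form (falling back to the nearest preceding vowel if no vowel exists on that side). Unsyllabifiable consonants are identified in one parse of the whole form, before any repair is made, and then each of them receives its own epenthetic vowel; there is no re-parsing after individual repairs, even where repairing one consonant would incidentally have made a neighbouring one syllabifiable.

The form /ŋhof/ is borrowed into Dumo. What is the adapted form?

ŋohofo

The consonants /ŋ/, /f/ cannot be parsed into a legal (C)V syllable (no codas are permitted; onsets are limited to one consonant).
Inserting the epenthetic vowel yields /ŋ/ → /ŋo/, /f/ → /fo/.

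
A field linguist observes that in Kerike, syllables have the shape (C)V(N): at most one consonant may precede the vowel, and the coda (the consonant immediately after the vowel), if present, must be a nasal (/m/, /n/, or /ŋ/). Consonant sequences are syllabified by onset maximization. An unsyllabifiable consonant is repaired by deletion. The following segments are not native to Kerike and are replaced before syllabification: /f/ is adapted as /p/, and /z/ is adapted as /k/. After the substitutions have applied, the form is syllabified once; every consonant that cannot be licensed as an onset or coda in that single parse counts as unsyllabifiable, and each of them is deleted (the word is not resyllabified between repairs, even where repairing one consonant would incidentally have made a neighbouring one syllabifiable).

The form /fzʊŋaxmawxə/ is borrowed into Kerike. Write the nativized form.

Substitution: /f/ → /p/, /z/ → /k/, giving /pkʊŋaxmawxə/.
The consonants /p/, /x/, /w/ cannot be parsed into a legal (C)V(N) syllable (only a nasal (/m/, /n/, or /ŋ/) is licensed in coda position; onsets are limited to one consonant).
Deletion applies to /p/, /x/, /w/.

kʊŋamaxə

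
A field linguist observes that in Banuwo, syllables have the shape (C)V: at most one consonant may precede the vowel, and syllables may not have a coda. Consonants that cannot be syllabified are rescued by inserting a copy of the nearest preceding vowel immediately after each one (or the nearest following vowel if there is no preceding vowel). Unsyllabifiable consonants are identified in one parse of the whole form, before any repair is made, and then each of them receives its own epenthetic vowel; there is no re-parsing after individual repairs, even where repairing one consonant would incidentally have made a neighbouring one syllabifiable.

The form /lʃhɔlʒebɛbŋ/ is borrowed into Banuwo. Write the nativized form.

Syllabifying with onset maximization leaves /l/, /ʃ/, /l/, /b/, /ŋ/ stranded (no codas are permitted; onsets are limited to one consonant).
Each unlicensed consonant becomes the onset of a new syllable: /l/ → /lɔ/, /ʃ/ → /ʃɔ/, /l/ → /lɔ/, /b/ → /bɛ/, /ŋ/ → /ŋɛ/.

lɔʃɔhɔlɔʒebɛbɛŋɛ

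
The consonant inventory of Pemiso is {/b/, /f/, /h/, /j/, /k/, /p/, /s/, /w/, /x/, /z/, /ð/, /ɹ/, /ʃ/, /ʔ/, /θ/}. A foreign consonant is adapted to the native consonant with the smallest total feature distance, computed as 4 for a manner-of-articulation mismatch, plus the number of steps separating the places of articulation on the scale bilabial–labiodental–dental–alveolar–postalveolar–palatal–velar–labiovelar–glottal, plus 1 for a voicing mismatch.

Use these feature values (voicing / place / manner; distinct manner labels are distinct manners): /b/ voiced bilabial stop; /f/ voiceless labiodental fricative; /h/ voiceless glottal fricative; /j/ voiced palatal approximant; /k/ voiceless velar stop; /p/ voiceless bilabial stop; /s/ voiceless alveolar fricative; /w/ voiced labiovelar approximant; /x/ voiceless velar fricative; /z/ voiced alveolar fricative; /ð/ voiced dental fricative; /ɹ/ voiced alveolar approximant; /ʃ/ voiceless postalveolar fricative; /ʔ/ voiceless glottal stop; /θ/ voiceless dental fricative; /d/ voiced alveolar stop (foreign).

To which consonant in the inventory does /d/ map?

/b/ is closest: same manner (stop), place distance 3 (alveolar→bilabial), same voicing; total 3. Next closest is /k/ at distance 4.

b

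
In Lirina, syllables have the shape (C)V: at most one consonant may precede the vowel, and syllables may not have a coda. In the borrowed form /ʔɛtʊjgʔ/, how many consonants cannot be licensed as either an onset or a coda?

3

The consonants /j/, /g/, /ʔ/ cannot be parsed into a legal (C)V syllable (no codas are permitted; onsets are limited to one consonant).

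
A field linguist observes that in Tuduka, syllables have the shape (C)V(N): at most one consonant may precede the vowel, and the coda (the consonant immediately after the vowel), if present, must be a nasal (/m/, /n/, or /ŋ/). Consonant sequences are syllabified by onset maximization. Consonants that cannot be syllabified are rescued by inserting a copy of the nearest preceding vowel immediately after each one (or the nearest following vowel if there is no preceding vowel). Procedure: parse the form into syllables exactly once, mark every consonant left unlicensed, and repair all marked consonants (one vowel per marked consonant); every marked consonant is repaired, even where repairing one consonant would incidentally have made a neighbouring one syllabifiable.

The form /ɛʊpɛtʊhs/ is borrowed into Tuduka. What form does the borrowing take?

ɛʊpɛtʊhʊsʊ

Syllabifying with onset maximization leaves /h/, /s/ stranded (only a nasal (/m/, /n/, or /ŋ/) is licensed in coda position; onsets are limited to one consonant).
Each unlicensed consonant becomes the onset of a new syllable: /h/ → /hʊ/, /s/ → /sʊ/.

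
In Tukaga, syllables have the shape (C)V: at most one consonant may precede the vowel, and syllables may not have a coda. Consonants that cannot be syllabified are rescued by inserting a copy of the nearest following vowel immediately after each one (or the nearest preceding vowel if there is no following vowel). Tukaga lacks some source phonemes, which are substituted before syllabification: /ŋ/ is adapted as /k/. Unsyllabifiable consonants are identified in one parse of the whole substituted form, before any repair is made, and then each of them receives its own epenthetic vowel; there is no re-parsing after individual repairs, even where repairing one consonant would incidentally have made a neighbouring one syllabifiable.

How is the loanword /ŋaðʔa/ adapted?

Substitution: /ŋ/ → /k/, giving /kaðʔa/.
Under (C)V, the unsyllabifiable consonants are /ð/ (no codas are permitted; onsets are limited to one consonant).
Inserting the epenthetic vowel yields /ð/ → /ða/.

kaðaʔa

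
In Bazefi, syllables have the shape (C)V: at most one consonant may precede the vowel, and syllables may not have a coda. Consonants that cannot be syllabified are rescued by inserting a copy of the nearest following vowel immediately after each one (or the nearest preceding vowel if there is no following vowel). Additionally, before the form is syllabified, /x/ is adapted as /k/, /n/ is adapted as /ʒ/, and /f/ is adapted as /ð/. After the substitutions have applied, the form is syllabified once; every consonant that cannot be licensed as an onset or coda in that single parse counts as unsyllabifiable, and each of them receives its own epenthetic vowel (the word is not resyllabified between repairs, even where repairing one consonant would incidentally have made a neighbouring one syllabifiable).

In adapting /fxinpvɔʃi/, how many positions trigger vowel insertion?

3

After substitution the input is /ðkiʒpvɔʃi/.
The unsyllabifiable consonants are /ð/, /ʒ/, /p/; each receives one epenthetic vowel.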